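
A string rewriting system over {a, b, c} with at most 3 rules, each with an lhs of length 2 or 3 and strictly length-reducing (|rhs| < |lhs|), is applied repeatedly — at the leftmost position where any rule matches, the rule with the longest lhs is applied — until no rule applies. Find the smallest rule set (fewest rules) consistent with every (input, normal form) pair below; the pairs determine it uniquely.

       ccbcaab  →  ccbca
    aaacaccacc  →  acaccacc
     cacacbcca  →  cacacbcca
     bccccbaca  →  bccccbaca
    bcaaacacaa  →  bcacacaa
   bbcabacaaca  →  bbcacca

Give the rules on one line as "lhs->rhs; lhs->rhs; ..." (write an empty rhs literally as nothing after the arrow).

  | ccbcaab => ccbca
  | aaacaccacc => acaccacc
  | cacacbcca
  | bccccbaca

aac->c; ab->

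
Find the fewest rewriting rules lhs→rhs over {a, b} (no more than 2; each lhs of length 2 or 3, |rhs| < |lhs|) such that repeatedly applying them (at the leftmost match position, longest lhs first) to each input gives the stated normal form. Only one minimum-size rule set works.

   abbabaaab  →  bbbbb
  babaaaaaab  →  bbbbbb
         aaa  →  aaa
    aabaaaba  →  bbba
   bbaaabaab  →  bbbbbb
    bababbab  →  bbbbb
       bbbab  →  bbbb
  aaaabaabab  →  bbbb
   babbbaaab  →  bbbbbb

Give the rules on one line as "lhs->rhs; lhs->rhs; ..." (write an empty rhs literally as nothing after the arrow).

ab->b; baa->bb

  | abbabaaab => bbabaaab => bbbaaab => bbbbab => bbbbb
  | babaaaaaab => bbaaaaaab => bbbaaaab => bbbbaab => bbbbbb
  | aaa
  | aabaaaba => abaaaba => baaaba => bbaba => bbba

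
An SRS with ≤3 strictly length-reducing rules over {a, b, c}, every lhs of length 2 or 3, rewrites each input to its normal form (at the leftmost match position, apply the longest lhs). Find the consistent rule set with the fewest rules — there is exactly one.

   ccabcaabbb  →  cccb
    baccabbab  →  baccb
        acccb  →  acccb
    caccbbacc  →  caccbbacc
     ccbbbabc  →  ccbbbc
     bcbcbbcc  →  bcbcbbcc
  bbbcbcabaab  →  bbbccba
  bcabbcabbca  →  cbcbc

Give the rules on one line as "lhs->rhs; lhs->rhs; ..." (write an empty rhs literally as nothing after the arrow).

  | ccabcaabbb => cccaabbb => cccabb => cccb
  | baccabbab => baccbab => baccb
  | acccb
  | caccbbacc

ab->; bca->c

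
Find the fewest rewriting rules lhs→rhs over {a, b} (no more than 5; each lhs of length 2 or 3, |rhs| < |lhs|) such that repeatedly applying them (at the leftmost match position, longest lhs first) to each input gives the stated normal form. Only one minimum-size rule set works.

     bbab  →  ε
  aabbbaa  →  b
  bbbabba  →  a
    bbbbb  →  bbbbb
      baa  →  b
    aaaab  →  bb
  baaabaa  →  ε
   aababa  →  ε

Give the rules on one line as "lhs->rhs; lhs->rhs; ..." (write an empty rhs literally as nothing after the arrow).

aa->b; ab->; aba->ab; ba->a

  | bbab => bab => ab => ε
  | aabbbaa => bbbbaa => bbbaa => bbaa => baa => aa => b
  | bbbabba => bbabba => babba => abba => ba => a
  | bbbbb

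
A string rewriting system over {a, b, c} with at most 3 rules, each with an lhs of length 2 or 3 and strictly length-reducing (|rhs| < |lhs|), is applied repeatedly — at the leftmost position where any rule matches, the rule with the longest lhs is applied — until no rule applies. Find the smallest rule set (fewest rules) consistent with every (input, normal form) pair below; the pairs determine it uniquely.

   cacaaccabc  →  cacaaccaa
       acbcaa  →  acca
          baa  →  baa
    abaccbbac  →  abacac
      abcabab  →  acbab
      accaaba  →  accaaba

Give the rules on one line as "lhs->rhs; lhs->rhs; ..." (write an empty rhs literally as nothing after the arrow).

  | cacaaccabc => cacaaccaa
  | acbcaa => acca
  | baa
  | abaccbbac => abacac

bc->a; bca->c; cbb->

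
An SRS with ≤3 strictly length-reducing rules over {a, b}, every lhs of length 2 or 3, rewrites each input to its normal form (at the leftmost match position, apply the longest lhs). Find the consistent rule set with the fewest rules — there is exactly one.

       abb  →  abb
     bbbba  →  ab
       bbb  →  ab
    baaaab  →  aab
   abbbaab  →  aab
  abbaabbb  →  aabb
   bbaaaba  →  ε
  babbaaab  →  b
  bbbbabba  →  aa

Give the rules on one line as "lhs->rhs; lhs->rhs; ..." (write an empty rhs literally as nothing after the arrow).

ba->; baa->; bbb->ab

  | abb
  | bbbba => abba => ab
  | bbb => ab
  | baaaab => aab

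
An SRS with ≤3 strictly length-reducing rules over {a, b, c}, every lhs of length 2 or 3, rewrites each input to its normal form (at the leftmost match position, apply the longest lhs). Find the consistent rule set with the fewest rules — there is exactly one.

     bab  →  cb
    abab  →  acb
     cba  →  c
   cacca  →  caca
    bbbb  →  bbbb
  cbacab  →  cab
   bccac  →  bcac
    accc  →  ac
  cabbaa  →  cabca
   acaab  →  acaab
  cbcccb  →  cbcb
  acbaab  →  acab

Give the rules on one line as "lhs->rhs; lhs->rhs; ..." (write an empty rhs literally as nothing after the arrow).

ba->c; cc->c

  | bab => cb
  | abab => acb
  | cba => cc => c
  | cacca => caca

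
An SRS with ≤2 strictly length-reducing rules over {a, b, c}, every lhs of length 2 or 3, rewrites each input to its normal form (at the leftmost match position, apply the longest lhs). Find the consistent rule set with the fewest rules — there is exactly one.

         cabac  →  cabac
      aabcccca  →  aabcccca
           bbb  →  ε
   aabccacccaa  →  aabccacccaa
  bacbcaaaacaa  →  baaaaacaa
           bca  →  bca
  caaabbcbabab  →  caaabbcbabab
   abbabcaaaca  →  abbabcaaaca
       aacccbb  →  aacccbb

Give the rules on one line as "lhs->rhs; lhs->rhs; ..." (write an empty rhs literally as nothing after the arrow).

  | cabac
  | aabcccca
  | bbb => ε
  | aabccacccaa

bbb->; cbc->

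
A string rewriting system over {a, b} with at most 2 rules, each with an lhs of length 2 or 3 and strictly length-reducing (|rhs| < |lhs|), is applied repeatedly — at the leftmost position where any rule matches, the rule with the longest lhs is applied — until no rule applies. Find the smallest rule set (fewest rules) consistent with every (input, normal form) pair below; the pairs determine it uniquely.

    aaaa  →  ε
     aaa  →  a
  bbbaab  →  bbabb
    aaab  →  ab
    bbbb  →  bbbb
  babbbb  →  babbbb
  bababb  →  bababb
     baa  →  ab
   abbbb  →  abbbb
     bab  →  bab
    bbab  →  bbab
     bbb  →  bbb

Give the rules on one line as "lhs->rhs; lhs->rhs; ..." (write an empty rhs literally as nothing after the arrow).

  | aaaa => aa => ε
  | aaa => a
  | bbbaab => bbabb
  | aaab => ab

aa->; baa->ab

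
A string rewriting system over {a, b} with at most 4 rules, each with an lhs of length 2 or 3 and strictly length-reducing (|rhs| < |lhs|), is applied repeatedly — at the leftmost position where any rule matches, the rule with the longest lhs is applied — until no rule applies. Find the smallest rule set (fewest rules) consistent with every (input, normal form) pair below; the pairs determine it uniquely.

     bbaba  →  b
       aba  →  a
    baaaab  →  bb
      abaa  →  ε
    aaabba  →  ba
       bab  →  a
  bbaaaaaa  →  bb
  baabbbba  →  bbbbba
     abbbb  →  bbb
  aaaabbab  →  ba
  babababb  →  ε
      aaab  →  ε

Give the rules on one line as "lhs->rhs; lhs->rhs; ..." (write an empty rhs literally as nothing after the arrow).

aa->; ab->; bab->a

  | bbaba => baa => b
  | aba => a
  | baaaab => baab => bb
  | abaa => aa => ε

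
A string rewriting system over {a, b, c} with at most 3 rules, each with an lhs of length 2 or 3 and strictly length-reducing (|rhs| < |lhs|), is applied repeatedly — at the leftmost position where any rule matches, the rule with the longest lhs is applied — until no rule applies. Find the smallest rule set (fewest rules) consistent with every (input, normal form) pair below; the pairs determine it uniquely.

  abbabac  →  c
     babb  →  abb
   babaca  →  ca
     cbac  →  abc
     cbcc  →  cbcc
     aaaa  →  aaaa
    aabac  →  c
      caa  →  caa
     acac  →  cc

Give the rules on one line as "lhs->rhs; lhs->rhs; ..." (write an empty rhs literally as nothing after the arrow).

ac->c; ba->a; cba->ab

  | abbabac => ababac => aabac => aaac => aac => ac => c
  | babb => abb
  | babaca => abaca => aaca => aca => ca
  | cbac => abc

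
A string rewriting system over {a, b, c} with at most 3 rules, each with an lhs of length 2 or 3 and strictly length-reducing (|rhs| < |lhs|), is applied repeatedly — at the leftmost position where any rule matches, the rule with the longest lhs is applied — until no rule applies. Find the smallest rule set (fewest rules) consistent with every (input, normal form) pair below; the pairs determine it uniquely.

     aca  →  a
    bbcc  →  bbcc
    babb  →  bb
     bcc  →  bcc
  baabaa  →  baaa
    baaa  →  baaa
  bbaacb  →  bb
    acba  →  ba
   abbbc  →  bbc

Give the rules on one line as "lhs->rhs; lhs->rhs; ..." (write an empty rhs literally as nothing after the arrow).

  | aca => a
  | bbcc
  | babb => bb
  | bcc

ab->; ac->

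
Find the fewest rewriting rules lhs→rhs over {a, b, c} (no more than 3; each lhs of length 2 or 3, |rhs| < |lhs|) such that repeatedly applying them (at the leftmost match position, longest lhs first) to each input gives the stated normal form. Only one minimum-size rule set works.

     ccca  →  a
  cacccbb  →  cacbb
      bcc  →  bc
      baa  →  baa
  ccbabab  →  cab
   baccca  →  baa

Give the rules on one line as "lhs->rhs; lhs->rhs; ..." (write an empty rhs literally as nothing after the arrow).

  | ccca => cca => a
  | cacccbb => caccbb => cacbb
  | bcc => bc
  | baa

bab->; cc->c; cca->a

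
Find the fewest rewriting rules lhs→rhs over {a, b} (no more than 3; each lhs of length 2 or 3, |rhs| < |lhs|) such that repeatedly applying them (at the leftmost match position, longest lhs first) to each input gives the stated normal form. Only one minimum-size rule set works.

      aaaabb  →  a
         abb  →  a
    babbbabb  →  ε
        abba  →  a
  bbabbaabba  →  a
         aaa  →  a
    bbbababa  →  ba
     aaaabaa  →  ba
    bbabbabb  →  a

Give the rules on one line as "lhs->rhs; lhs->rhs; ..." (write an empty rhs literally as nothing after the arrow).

  | aaaabb => aaabb => aabb => abb => a
  | abb => a
  | babbbabb => bababb => bbbb => bb => ε
  | abba => aa => a

aa->a; aba->b; bb->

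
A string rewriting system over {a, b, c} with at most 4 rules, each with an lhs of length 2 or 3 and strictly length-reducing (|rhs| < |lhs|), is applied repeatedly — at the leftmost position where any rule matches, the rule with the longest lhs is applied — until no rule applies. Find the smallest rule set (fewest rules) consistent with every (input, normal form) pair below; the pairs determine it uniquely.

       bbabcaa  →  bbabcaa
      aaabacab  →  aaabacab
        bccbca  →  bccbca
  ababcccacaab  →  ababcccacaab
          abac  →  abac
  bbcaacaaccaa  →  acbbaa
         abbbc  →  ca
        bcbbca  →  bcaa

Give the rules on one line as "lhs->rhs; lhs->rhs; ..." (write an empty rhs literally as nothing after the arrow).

abb->cb; acc->bb; bbc->a

  | bbabcaa
  | aaabacab
  | bccbca
  | ababcccacaab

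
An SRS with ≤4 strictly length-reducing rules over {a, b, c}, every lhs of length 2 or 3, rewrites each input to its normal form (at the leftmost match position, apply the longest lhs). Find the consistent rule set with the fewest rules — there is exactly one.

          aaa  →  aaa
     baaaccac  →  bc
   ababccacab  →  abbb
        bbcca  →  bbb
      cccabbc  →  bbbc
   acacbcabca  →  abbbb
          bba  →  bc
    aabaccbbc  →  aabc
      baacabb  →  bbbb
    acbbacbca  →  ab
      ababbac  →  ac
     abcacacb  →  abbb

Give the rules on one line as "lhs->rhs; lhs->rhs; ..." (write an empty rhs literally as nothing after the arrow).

ba->c; ca->b; cb->; cc->c

  | aaa
  | baaaccac => caaccac => baccac => cccac => ccac => cac => bc
  | ababccacab => acbccacab => accacab => acacab => abcab => abbb
  | bbcca => bbca => bbb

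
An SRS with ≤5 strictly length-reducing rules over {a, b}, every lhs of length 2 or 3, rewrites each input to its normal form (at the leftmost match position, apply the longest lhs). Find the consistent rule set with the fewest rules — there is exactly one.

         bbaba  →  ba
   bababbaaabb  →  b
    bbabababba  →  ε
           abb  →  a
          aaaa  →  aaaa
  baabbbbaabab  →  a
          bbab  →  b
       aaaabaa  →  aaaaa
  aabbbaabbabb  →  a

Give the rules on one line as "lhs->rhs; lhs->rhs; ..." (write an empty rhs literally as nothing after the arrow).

  | bbaba => ba
  | bababbaaabb => bbabbaaabb => bbaaabb => aabb => ab => b
  | bbabababba => bababba => bbabba => bba => ε
  | abb => bb => a

aab->a; ab->b; bb->a; bba->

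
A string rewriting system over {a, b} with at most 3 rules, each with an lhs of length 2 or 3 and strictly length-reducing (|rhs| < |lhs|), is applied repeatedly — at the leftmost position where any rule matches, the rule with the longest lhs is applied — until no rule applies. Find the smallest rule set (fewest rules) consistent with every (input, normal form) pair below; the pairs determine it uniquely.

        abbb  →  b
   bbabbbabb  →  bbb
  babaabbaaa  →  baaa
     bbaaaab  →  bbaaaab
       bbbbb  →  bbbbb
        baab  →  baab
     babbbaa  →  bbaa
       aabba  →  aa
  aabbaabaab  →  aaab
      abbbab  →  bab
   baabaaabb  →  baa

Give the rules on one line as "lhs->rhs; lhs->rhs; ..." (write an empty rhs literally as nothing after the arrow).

aba->; abb->

  | abbb => b
  | bbabbbabb => bbbabb => bbb
  | babaabbaaa => babbaaa => baaa
  | bbaaaab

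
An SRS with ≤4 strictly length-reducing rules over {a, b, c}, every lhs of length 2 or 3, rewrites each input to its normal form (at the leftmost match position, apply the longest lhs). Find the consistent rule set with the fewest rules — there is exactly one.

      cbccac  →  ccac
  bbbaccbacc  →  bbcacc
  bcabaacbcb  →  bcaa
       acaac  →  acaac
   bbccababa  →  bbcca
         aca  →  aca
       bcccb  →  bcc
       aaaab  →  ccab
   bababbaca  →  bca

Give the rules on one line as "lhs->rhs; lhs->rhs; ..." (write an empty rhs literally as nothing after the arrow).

aaa->cc; ba->; cb->

  | cbccac => ccac
  | bbbaccbacc => bbccbacc => bbcacc
  | bcabaacbcb => bcaacbcb => bcaacb => bcaa
  | acaac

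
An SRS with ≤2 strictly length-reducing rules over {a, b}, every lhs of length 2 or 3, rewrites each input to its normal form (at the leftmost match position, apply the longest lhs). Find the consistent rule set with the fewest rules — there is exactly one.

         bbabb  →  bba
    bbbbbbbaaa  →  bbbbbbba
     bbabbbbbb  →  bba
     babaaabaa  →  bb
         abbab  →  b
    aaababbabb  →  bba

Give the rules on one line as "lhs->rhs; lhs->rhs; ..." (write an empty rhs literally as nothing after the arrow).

  | bbabb => bbab => bba
  | bbbbbbbaaa => bbbbbbba
  | bbabbbbbb => bbabbbbb => bbabbbb => bbabbb => bbabb => bbab => bba
  | babaaabaa => baaaabaa => baabaa => bbaa => bb

aa->; ab->a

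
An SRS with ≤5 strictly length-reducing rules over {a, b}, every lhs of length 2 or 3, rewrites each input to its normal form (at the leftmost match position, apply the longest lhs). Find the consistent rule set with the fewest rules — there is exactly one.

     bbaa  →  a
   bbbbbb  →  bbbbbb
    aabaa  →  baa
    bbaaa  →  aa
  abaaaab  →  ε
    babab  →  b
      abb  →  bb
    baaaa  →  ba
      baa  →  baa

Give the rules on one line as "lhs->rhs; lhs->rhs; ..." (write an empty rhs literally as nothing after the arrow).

  | bbaa => a
  | bbbbbb
  | aabaa => abaa => baa
  | bbaaa => aa

aaa->; ab->b; bab->; bba->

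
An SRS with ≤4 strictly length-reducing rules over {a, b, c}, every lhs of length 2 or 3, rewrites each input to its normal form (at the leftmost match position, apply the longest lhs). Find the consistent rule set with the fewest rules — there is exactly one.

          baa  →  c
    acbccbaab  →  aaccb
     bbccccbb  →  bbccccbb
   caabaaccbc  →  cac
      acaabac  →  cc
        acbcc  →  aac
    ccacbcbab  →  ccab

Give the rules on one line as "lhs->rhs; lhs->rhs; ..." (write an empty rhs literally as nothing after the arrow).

  | baa => c
  | acbccbaab => aacbaab => aaccb
  | bbccccbb
  | caabaaccbc => caaccbc => caaca => cac

aba->; aca->c; baa->c; cbc->a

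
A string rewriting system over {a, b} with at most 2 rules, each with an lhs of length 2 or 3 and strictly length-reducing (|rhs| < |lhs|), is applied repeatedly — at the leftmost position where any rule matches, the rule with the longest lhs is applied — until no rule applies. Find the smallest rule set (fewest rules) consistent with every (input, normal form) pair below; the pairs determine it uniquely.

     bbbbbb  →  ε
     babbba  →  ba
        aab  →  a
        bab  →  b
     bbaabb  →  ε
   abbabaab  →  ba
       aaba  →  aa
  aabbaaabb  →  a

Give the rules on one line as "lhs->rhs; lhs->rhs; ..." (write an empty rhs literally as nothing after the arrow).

ab->; bb->

  | bbbbbb => bbbb => bb => ε
  | babbba => bbba => ba
  | aab => a
  | bab => b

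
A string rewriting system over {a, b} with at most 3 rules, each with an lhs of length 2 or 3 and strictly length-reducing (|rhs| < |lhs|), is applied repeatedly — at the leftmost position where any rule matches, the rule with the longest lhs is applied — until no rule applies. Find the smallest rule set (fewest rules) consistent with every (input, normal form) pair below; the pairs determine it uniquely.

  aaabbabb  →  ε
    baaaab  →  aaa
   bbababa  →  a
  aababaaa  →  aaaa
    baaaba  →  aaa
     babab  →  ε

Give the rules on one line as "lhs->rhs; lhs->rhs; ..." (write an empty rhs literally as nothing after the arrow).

  | aaabbabb => aababb => aabb => ab => ε
  | baaaab => aaaab => aaa
  | bbababa => bababa => ababa => aba => a
  | aababaaa => aabaaa => aaaa

ab->; ba->a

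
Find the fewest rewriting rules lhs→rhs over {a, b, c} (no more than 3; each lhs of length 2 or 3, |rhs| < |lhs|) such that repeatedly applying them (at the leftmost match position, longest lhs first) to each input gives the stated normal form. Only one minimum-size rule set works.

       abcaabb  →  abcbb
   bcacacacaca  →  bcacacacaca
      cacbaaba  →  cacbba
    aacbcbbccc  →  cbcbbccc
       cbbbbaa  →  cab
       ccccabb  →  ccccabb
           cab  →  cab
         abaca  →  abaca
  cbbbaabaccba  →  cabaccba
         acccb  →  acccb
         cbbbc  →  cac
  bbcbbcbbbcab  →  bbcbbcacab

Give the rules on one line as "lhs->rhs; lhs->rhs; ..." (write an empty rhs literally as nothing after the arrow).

  | abcaabb => abcbb
  | bcacacacaca
  | cacbaaba => cacbba
  | aacbcbbccc => cbcbbccc

aa->; bbb->a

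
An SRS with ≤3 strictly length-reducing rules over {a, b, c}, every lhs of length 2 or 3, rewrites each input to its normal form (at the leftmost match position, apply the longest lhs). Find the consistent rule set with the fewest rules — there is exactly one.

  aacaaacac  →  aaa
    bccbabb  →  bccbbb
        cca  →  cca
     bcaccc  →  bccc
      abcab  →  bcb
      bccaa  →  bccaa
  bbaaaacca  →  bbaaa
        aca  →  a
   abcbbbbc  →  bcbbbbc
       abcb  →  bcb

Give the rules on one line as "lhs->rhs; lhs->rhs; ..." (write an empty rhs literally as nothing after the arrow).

ab->b; ac->

  | aacaaacac => aaaacac => aaaac => aaa
  | bccbabb => bccbbb
  | cca
  | bcaccc => bccc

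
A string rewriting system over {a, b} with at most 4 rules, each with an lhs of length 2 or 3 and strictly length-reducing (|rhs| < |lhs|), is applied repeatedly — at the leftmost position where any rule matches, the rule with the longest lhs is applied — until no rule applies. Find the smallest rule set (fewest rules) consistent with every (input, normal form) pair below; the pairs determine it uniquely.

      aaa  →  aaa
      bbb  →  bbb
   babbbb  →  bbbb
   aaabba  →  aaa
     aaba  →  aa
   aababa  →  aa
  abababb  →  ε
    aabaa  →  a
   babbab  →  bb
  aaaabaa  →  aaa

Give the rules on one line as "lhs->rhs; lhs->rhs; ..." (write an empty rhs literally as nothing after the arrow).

abb->; ba->; baa->bb

  | aaa
  | bbb
  | babbbb => bbbb
  | aaabba => aaa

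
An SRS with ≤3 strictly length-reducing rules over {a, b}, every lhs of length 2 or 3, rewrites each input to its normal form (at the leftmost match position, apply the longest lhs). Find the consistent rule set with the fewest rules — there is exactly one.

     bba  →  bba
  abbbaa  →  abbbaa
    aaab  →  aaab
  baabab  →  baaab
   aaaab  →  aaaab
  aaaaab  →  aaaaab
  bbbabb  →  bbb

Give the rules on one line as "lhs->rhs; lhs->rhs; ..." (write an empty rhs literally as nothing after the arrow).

  | bba
  | abbbaa
  | aaab
  | baabab => baaab

aba->aa; bab->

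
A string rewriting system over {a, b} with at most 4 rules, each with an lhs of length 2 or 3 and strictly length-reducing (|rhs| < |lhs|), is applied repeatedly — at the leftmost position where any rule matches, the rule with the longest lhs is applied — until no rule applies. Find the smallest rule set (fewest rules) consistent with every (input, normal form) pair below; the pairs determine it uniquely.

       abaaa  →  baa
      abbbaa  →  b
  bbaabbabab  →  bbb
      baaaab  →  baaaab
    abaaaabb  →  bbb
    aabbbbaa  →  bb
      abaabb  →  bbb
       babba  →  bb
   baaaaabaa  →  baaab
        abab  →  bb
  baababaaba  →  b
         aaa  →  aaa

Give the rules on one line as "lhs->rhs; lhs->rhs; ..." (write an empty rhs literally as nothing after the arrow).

  | abaaa => baa
  | abbbaa => bbbaa => bba => b
  | bbaabbabab => babbabab => bbbabab => bbbab => bbb
  | baaaab

aba->b; abb->bb; bba->b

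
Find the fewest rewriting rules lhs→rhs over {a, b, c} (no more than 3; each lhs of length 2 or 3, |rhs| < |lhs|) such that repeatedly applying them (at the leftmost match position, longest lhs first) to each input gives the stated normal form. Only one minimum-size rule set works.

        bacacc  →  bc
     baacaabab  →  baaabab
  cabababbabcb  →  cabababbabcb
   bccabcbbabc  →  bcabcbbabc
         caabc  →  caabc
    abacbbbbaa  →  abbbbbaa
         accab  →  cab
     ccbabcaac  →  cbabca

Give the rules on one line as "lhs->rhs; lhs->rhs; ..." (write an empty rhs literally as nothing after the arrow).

ac->; cc->c

  | bacacc => bacc => bc
  | baacaabab => baaabab
  | cabababbabcb
  | bccabcbbabc => bcabcbbabc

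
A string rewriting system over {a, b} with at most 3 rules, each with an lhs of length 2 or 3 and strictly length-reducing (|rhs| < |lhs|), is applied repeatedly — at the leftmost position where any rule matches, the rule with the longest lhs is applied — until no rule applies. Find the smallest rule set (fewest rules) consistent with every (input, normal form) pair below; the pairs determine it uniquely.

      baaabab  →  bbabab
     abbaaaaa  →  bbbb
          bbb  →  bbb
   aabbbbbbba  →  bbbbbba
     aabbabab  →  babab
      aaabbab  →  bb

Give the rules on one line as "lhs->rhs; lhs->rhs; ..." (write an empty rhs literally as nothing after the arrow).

  | baaabab => bbabab
  | abbaaaaa => baaaaaa => bbaaaa => bbbaa => bbbb
  | bbb
  | aabbbbbbba => bbbbbba

aa->b; aab->; abb->ba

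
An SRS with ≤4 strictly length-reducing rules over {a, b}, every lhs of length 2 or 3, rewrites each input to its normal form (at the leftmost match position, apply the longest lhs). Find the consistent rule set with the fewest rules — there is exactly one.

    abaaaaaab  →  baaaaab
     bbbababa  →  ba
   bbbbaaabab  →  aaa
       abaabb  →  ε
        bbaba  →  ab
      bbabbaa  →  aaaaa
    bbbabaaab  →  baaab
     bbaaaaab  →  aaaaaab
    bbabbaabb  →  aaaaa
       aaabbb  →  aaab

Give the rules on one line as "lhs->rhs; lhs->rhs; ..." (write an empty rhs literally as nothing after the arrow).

  | abaaaaaab => baaaaab
  | bbbababa => bababa => baba => ba
  | bbbbaaabab => bbaaabab => aaaabab => aaabb => aaa
  | abaabb => babb => bb => ε

aba->b; bab->b; bb->; bba->aa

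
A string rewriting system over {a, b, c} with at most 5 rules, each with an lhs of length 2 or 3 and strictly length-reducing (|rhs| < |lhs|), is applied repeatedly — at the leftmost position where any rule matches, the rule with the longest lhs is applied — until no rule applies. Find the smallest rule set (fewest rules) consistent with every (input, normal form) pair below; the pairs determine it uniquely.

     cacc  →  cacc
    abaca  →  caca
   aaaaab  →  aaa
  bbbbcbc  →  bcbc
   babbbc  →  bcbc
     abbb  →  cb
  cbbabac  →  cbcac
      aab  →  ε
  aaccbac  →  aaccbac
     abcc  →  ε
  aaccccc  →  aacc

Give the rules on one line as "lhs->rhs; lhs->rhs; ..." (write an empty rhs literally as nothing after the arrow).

aab->; ab->c; bb->b; ccc->

  | cacc
  | abaca => caca
  | aaaaab => aaa
  | bbbbcbc => bbbcbc => bbcbc => bcbc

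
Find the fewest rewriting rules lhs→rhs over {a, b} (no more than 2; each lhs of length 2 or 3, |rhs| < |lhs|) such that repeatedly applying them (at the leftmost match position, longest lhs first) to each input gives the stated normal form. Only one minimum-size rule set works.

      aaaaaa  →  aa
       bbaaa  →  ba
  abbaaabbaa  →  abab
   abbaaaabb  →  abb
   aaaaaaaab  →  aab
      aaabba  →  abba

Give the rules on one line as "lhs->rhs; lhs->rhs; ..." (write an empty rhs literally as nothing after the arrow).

  | aaaaaa => aaaa => aa
  | bbaaa => ba
  | abbaaabbaa => ababbaa => abab
  | abbaaaabb => abaabb => abb

aaa->a; baa->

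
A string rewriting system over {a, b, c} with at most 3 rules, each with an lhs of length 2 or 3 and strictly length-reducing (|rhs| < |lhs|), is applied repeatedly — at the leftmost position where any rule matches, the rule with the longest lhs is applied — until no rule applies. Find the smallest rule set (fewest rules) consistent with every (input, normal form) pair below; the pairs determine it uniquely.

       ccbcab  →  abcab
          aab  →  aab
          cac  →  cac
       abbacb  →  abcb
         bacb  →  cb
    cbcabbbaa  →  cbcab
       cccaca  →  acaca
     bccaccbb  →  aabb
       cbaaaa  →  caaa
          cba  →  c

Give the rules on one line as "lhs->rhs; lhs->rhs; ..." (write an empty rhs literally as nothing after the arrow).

  | ccbcab => abcab
  | aab
  | cac
  | abbacb => abcb

ba->; cc->a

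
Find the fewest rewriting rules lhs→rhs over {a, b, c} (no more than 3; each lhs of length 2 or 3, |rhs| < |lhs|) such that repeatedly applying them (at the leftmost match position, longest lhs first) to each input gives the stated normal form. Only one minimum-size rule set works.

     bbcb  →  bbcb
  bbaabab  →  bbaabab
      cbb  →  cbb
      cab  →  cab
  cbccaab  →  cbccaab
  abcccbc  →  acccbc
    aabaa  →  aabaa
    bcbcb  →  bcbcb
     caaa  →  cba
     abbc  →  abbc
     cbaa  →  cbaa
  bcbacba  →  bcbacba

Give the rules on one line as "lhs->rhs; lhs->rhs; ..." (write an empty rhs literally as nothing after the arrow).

  | bbcb
  | bbaabab
  | cbb
  | cab

aaa->ba; abc->ac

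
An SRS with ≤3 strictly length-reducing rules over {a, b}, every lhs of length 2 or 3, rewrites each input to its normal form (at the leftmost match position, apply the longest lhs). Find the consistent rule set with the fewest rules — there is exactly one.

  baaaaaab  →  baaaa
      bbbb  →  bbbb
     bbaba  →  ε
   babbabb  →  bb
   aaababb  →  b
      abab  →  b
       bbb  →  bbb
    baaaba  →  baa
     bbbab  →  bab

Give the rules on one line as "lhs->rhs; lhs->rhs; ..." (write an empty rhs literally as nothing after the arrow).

  | baaaaaab => baaaa
  | bbbb
  | bbaba => aba => ε
  | babbabb => baabb => bb

aab->; aba->; bba->a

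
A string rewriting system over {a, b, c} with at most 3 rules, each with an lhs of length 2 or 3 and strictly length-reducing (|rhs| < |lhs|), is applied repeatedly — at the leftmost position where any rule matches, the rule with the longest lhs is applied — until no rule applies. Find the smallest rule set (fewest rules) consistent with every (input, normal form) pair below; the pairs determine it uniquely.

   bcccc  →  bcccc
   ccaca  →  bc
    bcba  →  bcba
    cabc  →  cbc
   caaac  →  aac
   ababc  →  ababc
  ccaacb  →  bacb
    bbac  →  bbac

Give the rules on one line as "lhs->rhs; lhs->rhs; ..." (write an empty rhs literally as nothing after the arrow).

ca->c; caa->a; cca->b

  | bcccc
  | ccaca => bca => bc
  | bcba
  | cabc => cbc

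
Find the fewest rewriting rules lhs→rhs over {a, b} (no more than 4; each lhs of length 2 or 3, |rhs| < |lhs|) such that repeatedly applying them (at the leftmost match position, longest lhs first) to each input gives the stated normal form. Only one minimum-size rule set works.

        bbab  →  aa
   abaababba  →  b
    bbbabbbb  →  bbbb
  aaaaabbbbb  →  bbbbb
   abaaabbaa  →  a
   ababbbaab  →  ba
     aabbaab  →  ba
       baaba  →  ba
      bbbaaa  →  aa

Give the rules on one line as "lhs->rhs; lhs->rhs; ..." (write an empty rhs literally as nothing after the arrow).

  | bbab => aab => aa
  | abaababba => aaababba => bbabba => aabba => aaba => aaa => b
  | bbbabbbb => baabbbb => bbbb
  | aaaaabbbbb => baabbbbb => bbbbb

aaa->b; ab->a; baa->; bba->aa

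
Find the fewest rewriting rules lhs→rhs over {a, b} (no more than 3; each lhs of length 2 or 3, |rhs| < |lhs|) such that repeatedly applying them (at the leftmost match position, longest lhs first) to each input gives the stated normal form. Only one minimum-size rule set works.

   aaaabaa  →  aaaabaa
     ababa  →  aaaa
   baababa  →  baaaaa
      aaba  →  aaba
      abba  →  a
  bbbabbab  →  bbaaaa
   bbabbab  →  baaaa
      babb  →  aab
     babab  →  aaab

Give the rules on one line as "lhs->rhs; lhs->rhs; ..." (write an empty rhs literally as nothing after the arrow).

  | aaaabaa
  | ababa => aaaa
  | baababa => baaaaa
  | aaba

abb->; bab->aa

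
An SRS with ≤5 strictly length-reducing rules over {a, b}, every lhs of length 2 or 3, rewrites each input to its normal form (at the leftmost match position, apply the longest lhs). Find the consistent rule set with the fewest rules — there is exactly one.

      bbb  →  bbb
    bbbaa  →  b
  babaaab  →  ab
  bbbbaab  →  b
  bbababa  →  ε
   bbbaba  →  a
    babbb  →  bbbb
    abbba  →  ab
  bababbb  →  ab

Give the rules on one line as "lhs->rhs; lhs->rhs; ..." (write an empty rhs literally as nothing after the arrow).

  | bbb
  | bbbaa => baa => ba => b
  | babaaab => bbaaab => aaab => ab
  | bbbbaab => bbaab => aab => b

aa->; abb->a; ba->b; bba->a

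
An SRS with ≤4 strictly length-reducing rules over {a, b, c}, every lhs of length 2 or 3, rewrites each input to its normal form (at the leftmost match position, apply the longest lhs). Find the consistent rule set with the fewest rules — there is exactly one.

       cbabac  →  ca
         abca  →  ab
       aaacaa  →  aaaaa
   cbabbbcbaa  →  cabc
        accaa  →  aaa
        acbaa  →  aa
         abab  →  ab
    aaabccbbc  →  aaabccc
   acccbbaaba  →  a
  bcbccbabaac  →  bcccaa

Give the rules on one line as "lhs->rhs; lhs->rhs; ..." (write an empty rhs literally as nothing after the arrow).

ac->a; ba->; bca->cb; cb->c

  | cbabac => cabac => cac => ca
  | abca => acb => ab
  | aaacaa => aaaaa
  | cbabbbcbaa => cabbbcbaa => cabbbcaa => cabbcba => cabbca => cabcb => cabc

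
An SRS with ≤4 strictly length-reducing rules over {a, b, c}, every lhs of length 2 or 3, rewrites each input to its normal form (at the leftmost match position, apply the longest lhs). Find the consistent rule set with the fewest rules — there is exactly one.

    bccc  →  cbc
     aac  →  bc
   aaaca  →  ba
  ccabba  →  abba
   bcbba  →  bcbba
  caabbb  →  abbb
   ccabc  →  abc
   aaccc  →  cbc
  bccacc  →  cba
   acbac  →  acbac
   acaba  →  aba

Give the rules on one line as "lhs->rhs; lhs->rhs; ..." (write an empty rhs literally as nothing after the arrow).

  | bccc => cbc
  | aac => bc
  | aaaca => baca => ba
  | ccabba => abba

aa->b; bcc->cb; ca->; cc->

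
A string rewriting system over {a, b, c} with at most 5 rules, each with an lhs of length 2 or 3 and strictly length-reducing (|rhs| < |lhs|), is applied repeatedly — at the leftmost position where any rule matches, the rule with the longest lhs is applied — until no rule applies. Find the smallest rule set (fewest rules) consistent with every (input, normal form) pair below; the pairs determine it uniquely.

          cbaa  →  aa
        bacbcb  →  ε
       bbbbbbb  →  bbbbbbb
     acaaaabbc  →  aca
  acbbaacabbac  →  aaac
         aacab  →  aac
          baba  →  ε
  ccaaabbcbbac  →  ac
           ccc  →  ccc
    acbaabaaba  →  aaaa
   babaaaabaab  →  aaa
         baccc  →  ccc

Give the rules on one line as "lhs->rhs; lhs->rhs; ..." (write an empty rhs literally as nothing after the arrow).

  | cbaa => aa
  | bacbcb => cbcb => cb => ε
  | bbbbbbb
  | acaaaabbc => acaaabc => acaab => aca

ab->; abc->b; ba->; cb->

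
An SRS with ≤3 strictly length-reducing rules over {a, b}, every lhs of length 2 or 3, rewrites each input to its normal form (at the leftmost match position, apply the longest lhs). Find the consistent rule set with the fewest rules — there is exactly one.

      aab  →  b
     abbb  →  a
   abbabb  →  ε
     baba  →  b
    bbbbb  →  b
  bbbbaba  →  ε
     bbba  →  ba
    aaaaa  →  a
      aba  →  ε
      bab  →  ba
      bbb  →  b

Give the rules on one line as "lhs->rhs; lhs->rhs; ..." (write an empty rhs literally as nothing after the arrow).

  | aab => b
  | abbb => abb => ab => a
  | abbabb => ababb => aabb => bb => ε
  | baba => baa => b

aa->; ab->a; bb->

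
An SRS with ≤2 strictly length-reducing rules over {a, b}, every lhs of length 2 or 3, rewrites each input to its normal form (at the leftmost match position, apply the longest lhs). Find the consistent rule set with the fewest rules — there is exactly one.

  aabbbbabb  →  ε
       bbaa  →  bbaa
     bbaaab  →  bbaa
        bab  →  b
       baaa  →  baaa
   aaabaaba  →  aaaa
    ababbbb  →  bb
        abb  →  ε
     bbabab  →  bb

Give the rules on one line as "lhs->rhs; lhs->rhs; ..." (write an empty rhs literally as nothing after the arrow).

  | aabbbbabb => abbabb => abb => ε
  | bbaa
  | bbaaab => bbaa
  | bab => b

ab->; abb->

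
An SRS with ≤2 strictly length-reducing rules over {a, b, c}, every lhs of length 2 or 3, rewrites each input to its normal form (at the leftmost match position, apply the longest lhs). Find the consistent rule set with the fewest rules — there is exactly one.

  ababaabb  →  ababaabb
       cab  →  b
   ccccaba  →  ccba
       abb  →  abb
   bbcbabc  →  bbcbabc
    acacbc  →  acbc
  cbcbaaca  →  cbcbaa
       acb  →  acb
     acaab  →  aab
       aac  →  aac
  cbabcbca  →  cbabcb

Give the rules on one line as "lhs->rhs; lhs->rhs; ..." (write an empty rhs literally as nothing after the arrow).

  | ababaabb
  | cab => b
  | ccccaba => ccba
  | abb

ca->; cca->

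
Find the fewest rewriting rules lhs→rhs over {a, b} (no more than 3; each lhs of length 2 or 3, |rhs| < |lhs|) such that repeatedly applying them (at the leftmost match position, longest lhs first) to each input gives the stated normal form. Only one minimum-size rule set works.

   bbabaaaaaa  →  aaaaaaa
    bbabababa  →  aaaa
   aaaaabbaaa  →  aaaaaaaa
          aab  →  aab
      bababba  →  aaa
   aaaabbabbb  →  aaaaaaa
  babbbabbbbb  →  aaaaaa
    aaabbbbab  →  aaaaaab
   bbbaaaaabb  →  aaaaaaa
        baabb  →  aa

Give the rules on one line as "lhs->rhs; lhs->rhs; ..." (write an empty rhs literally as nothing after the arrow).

ba->a; bb->; bbb->aa

  | bbabaaaaaa => abaaaaaa => aaaaaaa
  | bbabababa => abababa => aababa => aaaba => aaaa
  | aaaaabbaaa => aaaaaaaa
  | aab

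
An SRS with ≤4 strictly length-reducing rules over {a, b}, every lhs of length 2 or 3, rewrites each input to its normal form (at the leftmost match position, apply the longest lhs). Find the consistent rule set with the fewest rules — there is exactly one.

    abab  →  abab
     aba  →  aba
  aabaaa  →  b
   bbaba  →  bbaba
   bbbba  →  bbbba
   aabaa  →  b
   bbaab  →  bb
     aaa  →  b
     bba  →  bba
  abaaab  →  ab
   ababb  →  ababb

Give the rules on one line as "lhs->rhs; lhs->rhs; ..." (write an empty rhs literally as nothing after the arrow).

  | abab
  | aba
  | aabaaa => aaa => aa => b
  | bbaba

aa->b; aaa->aa; aab->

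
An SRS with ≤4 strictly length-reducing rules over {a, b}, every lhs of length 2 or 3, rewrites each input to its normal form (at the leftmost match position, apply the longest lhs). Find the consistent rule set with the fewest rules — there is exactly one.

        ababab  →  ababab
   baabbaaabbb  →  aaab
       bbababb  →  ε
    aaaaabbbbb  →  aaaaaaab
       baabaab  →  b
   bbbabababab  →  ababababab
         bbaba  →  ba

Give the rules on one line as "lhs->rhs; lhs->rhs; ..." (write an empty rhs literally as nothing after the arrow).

  | ababab
  | baabbaaabbb => bbaaabbb => aabbb => aaab
  | bbababb => babb => baa => ε
  | aaaaabbbbb => aaaaaabbb => aaaaaaab

baa->; bb->a; bba->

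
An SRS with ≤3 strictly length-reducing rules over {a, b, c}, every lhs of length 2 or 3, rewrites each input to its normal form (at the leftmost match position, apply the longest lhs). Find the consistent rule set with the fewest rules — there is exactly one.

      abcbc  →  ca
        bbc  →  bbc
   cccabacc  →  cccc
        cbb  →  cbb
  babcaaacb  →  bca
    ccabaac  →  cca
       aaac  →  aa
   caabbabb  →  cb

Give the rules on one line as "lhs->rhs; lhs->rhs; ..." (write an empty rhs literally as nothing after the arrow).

  | abcbc => cbc => ca
  | bbc
  | cccabacc => cccacc => cccc
  | cbb

ab->; ac->; cbc->ca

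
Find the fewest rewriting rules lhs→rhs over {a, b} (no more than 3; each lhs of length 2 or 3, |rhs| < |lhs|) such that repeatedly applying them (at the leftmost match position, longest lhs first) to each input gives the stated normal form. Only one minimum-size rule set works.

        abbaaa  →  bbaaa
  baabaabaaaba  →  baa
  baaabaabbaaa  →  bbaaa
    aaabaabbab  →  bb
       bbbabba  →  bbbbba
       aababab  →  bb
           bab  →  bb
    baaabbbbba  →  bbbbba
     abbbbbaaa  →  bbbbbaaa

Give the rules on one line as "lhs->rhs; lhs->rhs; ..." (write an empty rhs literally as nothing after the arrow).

aab->; ab->b

  | abbaaa => bbaaa
  | baabaabaaaba => baabaaaba => baaaba => baa
  | baaabaabbaaa => baaabbaaa => babaaa => bbaaa
  | aaabaabbab => aaabbab => abab => bab => bb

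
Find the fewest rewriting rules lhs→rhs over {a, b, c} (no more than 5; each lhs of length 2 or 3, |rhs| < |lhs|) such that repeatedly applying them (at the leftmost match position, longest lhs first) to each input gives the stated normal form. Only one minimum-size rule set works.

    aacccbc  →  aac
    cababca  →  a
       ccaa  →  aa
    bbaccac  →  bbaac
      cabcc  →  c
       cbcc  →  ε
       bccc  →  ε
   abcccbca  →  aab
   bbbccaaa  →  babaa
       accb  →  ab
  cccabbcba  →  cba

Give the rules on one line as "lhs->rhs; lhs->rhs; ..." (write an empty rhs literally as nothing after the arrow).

  | aacccbc => aacbc => aac
  | cababca => cabca => cca => a
  | ccaa => aa
  | bbaccac => bbaac

bc->; bca->ab; cab->c; cc->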